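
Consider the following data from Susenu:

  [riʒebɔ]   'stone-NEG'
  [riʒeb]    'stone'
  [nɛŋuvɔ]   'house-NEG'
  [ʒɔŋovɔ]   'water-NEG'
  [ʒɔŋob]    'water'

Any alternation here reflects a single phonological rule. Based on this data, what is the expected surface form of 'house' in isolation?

[nɛŋub]

'water' shows [v] ~ [b] at the end of the stem ([ʒɔŋovɔ] vs [ʒɔŋob]).
The stem 'stone' ([riʒebɔ], [riʒeb]) shows [b] unchanged in both environments, so [b] cannot be basic with [v] derived before the NEG suffix.
Therefore /v/ is basic and [b] is derived by word-final hardening (voiced fricatives become stops word-finally).
The one attested form of 'house', [nɛŋuvɔ], shows underlying /nɛŋuv/. Applying the same rule word-finally gives [nɛŋub].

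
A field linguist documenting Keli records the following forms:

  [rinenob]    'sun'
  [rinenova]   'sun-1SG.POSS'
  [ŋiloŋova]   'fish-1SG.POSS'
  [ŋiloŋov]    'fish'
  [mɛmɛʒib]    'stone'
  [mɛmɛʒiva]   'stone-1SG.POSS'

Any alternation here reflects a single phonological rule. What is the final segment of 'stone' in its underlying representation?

/b/

The stem for 'stone' ends in [v] in [mɛmɛʒiva] but [b] in [mɛmɛʒib].
If /v/ were underlying and a rule turned it into [b] in isolation, 'fish' would also alternate; but it has [v] in both [ŋiloŋova] and [ŋiloŋov].
So /b/ is underlying, and a rule of intervocalic spirantization — voiced stops become fricatives between vowels — gives [v].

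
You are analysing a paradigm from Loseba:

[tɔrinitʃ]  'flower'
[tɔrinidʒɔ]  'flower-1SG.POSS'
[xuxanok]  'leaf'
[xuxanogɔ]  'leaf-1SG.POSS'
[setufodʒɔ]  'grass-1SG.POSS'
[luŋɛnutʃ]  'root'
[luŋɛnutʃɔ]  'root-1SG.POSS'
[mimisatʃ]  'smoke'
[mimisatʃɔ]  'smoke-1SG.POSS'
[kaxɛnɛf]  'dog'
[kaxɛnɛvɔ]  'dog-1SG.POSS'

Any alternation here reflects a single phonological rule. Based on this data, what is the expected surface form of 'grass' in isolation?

The root 'flower' surfaces as [tɔrinitʃ] and [tɔrinidʒɔ], with a stem-final [tʃ] ~ [dʒ] alternation.
If /tʃ/ were underlying and a rule turned it into [dʒ] before the 1SG.POSS suffix, 'smoke' would also alternate; but it has [tʃ] in both [mimisatʃ] and [mimisatʃɔ].
The underlying segment must be /dʒ/; voiced obstruents become voiceless word-finally, yielding [tʃ] there.
From [setufodʒɔ] the stem 'grass' is /setufodʒ/; word-finally this yields [setufotʃ].

[setufotʃ]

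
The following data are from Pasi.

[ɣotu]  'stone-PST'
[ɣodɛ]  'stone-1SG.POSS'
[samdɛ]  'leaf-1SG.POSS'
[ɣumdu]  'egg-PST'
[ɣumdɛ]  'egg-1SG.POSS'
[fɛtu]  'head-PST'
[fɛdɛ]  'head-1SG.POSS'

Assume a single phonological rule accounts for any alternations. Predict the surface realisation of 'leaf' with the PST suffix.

The PST morpheme has two allomorphs, [-du] and [-tu].
The 1SG.POSS suffix, which begins with [d], is invariant after every stem; so [d] is not altered by any rule here.
So the underlying form is /-tu/, and voiceless stops become voiced after a nasal.
After 'leaf', which ends in a nasal, the suffix surfaces as [-du], giving [samdu].

[samdu]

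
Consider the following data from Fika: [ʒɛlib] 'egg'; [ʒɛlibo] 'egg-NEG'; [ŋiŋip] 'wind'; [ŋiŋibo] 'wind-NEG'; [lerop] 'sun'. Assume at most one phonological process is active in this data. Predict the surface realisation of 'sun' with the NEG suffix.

[lerobo]

'wind' shows [p] ~ [b] at the end of the stem ([ŋiŋip] vs [ŋiŋibo]).
If /b/ were underlying and a rule turned it into [p] in isolation, 'egg' would also alternate; but it has [b] in both [ʒɛlib] and [ʒɛlibo].
The underlying segment must be /p/; voiceless stops become voiced between vowels, yielding [b] there.
From [lerop] the stem 'sun' is /lerop/; between vowels this yields [lerobo].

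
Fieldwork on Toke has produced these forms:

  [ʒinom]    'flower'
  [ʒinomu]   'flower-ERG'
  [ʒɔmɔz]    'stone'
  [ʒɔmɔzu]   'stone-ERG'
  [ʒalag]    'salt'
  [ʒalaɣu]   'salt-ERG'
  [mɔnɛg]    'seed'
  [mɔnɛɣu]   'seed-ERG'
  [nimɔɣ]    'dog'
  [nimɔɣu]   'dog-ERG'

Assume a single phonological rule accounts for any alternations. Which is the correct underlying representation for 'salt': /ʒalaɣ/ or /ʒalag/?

In [ʒalag] and [ʒalaɣu] the final segment of 'salt' alternates: [g] ~ [ɣ].
If /ɣ/ were underlying and a rule turned it into [g] in isolation, 'dog' would also alternate; but it has [ɣ] in both [nimɔɣ] and [nimɔɣu].
The alternation reflects intervocalic spirantization: voiced stops become fricatives between vowels. /g/ is underlying.

/ʒalag/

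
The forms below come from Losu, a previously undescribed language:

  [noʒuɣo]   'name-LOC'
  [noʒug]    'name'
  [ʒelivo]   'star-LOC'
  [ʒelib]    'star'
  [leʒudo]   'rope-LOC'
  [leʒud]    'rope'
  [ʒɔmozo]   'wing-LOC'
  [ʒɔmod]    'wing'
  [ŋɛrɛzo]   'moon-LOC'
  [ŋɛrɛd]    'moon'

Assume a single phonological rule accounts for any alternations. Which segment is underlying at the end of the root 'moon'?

/z/

In [ŋɛrɛzo] and [ŋɛrɛd] the final segment of 'moon' alternates: [z] ~ [d].
But 'rope' keeps [d] in both environments ([leʒudo], [leʒud]), so there is no rule changing /d/ to [z] before the LOC suffix.
The underlying segment must be /z/; voiced fricatives become stops word-finally, yielding [d] there.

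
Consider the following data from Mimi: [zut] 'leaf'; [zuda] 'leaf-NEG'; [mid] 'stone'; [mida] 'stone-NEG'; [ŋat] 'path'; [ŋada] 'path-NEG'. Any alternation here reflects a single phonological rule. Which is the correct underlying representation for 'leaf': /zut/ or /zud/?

The root 'leaf' surfaces as [zut] and [zuda], with a stem-final [t] ~ [d] alternation.
If /d/ were underlying and a rule turned it into [t] in isolation, 'stone' would also alternate; but it has [d] in both [mid] and [mida].
The underlying segment must be /t/; voiceless stops become voiced between vowels, yielding [d] there.

/zut/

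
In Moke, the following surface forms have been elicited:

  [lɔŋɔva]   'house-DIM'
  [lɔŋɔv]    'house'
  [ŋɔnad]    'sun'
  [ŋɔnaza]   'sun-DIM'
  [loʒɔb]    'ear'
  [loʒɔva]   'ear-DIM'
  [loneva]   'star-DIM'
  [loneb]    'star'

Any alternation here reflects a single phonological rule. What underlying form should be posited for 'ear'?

/loʒɔb/

The root 'ear' surfaces as [loʒɔva] and [loʒɔb], with a stem-final [v] ~ [b] alternation.
If /v/ were underlying and a rule turned it into [b] in isolation, 'house' would also alternate; but it has [v] in both [lɔŋɔva] and [lɔŋɔv].
The alternation reflects intervocalic spirantization: voiced stops become fricatives between vowels. /b/ is underlying.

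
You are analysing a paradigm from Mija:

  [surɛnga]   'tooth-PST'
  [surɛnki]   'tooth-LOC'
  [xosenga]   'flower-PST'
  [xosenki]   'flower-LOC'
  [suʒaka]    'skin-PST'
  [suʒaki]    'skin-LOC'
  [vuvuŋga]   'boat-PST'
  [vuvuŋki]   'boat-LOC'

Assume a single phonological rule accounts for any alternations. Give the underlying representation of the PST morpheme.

The PST suffix surfaces as [-ga] and [-ka], depending on the final segment of the stem.
By contrast the LOC suffix keeps its initial [k] throughout — that segment must be underlying.
So the underlying form is /-ga/, and voiced stops become voiceless after a vowel.

/-ga/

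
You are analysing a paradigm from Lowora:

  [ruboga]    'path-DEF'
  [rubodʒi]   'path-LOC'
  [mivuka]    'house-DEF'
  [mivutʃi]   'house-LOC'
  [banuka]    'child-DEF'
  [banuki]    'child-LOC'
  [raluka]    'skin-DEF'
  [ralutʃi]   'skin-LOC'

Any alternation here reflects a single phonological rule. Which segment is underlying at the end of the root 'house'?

/tʃ/

The root 'house' surfaces as [mivuka] and [mivutʃi], with a stem-final [k] ~ [tʃ] alternation.
If /k/ were underlying and a rule turned it into [tʃ] before the LOC suffix, 'child' would also alternate; but it has [k] in both [banuka] and [banuki].
Therefore /tʃ/ is basic and [k] is derived by depalatalization (palato-alveolar /tʃ/ and /dʒ/ become [k] and [g] when no front vowel follows).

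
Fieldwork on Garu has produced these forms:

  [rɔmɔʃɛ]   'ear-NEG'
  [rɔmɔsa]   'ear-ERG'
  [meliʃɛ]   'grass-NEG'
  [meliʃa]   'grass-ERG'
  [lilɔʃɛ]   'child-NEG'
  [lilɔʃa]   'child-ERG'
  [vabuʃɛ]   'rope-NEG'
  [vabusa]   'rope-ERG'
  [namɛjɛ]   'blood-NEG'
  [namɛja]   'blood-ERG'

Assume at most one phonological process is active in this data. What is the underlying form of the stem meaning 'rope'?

'rope' shows [ʃ] ~ [s] at the end of the stem ([vabuʃɛ] vs [vabusa]).
Compare 'child', with invariant [ʃ] in [lilɔʃɛ] and [lilɔʃa]: an analysis with underlying /ʃ/ and a rule producing [s] before the ERG suffix would wrongly predict alternation here too.
The alternation reflects palatalization before a front vowel: /s/ becomes palato-alveolar [ʃ] before a front vowel. /s/ is underlying.

/vabus/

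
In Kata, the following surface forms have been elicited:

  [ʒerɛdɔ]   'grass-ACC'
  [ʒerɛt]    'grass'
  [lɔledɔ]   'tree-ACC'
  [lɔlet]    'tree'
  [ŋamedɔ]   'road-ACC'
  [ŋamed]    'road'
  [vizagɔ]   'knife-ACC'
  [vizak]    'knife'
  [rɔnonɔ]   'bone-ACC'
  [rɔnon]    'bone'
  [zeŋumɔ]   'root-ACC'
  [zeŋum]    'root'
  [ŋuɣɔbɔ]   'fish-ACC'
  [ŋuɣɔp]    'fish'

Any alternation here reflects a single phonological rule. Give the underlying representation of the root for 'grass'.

/ʒerɛt/

The root 'grass' surfaces as [ʒerɛdɔ] and [ʒerɛt], with a stem-final [d] ~ [t] alternation.
Compare 'road', with invariant [d] in [ŋamedɔ] and [ŋamed]: an analysis with underlying /d/ and a rule producing [t] in isolation would wrongly predict alternation here too.
So /t/ is underlying, and a rule of intervocalic voicing — voiceless stops become voiced between vowels — gives [d].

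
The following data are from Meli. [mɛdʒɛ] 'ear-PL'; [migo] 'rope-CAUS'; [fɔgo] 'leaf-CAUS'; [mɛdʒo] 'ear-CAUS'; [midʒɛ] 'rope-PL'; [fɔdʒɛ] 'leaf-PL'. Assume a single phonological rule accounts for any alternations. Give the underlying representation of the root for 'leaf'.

/fɔg/

In [fɔgo] and [fɔdʒɛ] the final segment of 'leaf' alternates: [g] ~ [dʒ].
If /dʒ/ were underlying and a rule turned it into [g] before the CAUS suffix, 'ear' would also alternate; but it has [dʒ] in both [mɛdʒo] and [mɛdʒɛ].
The underlying segment must be /g/; /g/ becomes palato-alveolar [dʒ] before a front vowel, yielding [dʒ] there.
The underlying form of 'leaf' is therefore /fɔg/.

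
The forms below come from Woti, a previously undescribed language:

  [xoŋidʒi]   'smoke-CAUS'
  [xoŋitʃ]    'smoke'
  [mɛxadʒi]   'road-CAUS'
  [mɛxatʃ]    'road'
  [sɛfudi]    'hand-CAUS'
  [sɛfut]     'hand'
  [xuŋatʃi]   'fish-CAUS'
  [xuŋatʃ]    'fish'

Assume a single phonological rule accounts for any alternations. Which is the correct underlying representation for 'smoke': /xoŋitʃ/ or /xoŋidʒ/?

/xoŋidʒ/

The stem for 'smoke' ends in [dʒ] in [xoŋidʒi] but [tʃ] in [xoŋitʃ].
The stem 'fish' ([xuŋatʃi], [xuŋatʃ]) shows [tʃ] unchanged in both environments, so [tʃ] cannot be basic with [dʒ] derived before the CAUS suffix.
The alternation reflects word-final obstruent devoicing: voiced obstruents become voiceless word-finally. /dʒ/ is underlying.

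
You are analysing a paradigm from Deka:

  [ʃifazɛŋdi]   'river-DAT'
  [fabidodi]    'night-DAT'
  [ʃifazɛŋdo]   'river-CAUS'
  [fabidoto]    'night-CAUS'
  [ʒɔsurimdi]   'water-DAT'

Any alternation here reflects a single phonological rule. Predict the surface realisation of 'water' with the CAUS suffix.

[ʒɔsurimdo]

The CAUS suffix surfaces as [-do] and [-to], depending on the final segment of the stem.
By contrast the DAT suffix keeps its initial [d] throughout — that segment must be underlying.
So the underlying form is /-to/, and voiceless stops become voiced after a nasal.
After 'water', which ends in a nasal, the suffix surfaces as [-do], giving [ʒɔsurimdo].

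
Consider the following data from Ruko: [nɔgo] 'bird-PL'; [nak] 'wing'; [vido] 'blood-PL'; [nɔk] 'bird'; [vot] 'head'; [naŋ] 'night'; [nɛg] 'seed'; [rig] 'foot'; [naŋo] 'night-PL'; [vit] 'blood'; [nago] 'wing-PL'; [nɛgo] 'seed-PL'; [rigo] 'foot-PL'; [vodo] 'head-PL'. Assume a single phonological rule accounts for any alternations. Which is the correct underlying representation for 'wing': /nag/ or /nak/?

/nak/

In [nak] and [nago] the final segment of 'wing' alternates: [k] ~ [g].
But 'foot' keeps [g] in both environments ([rig], [rigo]), so there is no rule changing /g/ to [k] in isolation.
Therefore /k/ is basic and [g] is derived by intervocalic voicing (voiceless stops become voiced between vowels).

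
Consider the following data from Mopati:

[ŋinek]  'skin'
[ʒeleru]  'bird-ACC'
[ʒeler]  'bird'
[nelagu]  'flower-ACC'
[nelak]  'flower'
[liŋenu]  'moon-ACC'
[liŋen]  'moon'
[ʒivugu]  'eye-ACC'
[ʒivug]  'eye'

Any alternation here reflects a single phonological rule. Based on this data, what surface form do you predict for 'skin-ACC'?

The root 'flower' surfaces as [nelagu] and [nelak], with a stem-final [g] ~ [k] alternation.
But 'eye' keeps [g] in both environments ([ʒivugu], [ʒivug]), so there is no rule changing /g/ to [k] in isolation.
So /k/ is underlying, and a rule of intervocalic voicing — voiceless stops become voiced between vowels — gives [g].
The one attested form of 'skin', [ŋinek], shows underlying /ŋinek/. Applying the same rule between vowels gives [ŋinegu].

[ŋinegu]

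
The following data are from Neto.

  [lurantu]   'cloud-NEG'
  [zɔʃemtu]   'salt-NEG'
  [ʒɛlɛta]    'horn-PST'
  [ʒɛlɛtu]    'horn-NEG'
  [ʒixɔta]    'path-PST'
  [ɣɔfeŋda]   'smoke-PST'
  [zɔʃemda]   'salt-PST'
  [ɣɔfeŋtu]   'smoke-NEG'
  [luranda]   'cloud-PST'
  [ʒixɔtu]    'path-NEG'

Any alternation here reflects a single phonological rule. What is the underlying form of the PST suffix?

The PST morpheme has two allomorphs, [-da] and [-ta].
The NEG suffix, which begins with [t], is invariant after every stem; so [t] is not altered by any rule here.
So the underlying form is /-da/, and voiced stops become voiceless after a vowel.

/-da/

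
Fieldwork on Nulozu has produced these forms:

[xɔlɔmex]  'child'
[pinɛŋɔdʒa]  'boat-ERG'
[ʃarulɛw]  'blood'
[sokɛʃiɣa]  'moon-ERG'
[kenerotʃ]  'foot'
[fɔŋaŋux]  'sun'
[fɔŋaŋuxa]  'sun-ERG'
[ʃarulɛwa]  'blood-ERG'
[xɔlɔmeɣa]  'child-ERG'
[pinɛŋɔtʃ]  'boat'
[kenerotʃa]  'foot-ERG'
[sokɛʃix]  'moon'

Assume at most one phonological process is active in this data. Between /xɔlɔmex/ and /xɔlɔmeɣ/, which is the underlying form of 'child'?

'child' shows [x] ~ [ɣ] at the end of the stem ([xɔlɔmex] vs [xɔlɔmeɣa]).
Compare 'sun', with invariant [x] in [fɔŋaŋux] and [fɔŋaŋuxa]: an analysis with underlying /x/ and a rule producing [ɣ] before the ERG suffix would wrongly predict alternation here too.
So /ɣ/ is underlying, and a rule of word-final obstruent devoicing — voiced obstruents become voiceless word-finally — gives [x].

/xɔlɔmeɣ/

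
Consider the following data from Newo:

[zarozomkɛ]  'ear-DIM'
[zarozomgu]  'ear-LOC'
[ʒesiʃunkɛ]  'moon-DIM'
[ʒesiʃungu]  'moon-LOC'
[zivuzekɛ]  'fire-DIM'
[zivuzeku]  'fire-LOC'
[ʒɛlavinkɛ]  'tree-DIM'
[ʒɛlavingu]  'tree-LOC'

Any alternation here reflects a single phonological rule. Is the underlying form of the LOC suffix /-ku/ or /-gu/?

The LOC suffix surfaces as [-gu] and [-ku], depending on the final segment of the stem.
By contrast the DIM suffix keeps its initial [k] throughout — that segment must be underlying.
The LOC suffix is therefore /-gu/ underlyingly, with post-vocalic devoicing: voiced stops become voiceless after a vowel.

/-gu/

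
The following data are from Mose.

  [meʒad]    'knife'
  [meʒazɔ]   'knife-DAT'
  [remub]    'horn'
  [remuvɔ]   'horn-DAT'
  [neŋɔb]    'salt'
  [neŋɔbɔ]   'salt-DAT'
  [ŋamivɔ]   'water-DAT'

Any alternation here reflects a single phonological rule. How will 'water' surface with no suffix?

[ŋamib]

The root 'horn' surfaces as [remub] and [remuvɔ], with a stem-final [b] ~ [v] alternation.
The stem 'salt' ([neŋɔb], [neŋɔbɔ]) shows [b] unchanged in both environments, so [b] cannot be basic with [v] derived before the DAT suffix.
The underlying segment must be /v/; voiced fricatives become stops word-finally, yielding [b] there.
The one attested form of 'water', [ŋamivɔ], shows underlying /ŋamiv/. Applying the same rule word-finally gives [ŋamib].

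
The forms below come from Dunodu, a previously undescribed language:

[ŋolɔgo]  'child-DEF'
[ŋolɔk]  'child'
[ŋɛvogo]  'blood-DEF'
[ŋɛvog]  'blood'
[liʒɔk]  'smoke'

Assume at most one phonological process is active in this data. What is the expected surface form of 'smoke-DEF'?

In [ŋolɔgo] and [ŋolɔk] the final segment of 'child' alternates: [g] ~ [k].
But 'blood' keeps [g] in both environments ([ŋɛvogo], [ŋɛvog]), so there is no rule changing /g/ to [k] in isolation.
So /k/ is underlying, and a rule of intervocalic voicing — voiceless stops become voiced between vowels — gives [g].
From [liʒɔk] the stem 'smoke' is /liʒɔk/; between vowels this yields [liʒɔgo].

[liʒɔgo]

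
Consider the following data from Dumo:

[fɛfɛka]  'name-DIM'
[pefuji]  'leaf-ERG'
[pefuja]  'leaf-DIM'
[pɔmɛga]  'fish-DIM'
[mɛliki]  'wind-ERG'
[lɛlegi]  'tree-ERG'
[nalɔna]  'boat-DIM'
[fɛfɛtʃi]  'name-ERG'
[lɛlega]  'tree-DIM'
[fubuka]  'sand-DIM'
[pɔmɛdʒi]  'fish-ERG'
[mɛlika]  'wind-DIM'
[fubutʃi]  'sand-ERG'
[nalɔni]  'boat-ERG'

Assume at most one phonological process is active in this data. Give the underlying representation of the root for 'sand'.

/fubutʃ/

The root 'sand' surfaces as [fubutʃi] and [fubuka], with a stem-final [tʃ] ~ [k] alternation.
Compare 'wind', with invariant [k] in [mɛliki] and [mɛlika]: an analysis with underlying /k/ and a rule producing [tʃ] before the ERG suffix would wrongly predict alternation here too.
So /tʃ/ is underlying, and a rule of depalatalization — palato-alveolar /tʃ/ and /dʒ/ become [k] and [g] when no front vowel follows — gives [k].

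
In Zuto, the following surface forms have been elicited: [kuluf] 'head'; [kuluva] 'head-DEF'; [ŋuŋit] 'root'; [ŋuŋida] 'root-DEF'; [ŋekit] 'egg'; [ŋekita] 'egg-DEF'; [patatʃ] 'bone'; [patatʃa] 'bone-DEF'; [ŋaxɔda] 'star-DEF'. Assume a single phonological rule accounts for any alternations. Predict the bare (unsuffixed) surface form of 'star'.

[ŋaxɔt]

The stem for 'root' ends in [t] in [ŋuŋit] but [d] in [ŋuŋida].
The stem 'egg' ([ŋekit], [ŋekita]) shows [t] unchanged in both environments, so [t] cannot be basic with [d] derived before the DEF suffix.
So /d/ is underlying, and a rule of word-final obstruent devoicing — voiced obstruents become voiceless word-finally — gives [t].
The one attested form of 'star', [ŋaxɔda], shows underlying /ŋaxɔd/. Applying the same rule word-finally gives [ŋaxɔt].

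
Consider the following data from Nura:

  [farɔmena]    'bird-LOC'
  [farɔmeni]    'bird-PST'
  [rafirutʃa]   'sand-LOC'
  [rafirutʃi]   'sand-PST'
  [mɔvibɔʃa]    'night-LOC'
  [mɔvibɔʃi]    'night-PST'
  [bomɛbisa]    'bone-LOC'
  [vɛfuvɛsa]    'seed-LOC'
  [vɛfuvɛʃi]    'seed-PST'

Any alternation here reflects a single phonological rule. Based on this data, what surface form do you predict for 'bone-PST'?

[bomɛbiʃi]

'seed' shows [s] ~ [ʃ] at the end of the stem ([vɛfuvɛsa] vs [vɛfuvɛʃi]).
Compare 'night', with invariant [ʃ] in [mɔvibɔʃa] and [mɔvibɔʃi]: an analysis with underlying /ʃ/ and a rule producing [s] before the LOC suffix would wrongly predict alternation here too.
Therefore /s/ is basic and [ʃ] is derived by palatalization before a front vowel (/s/ becomes palato-alveolar [ʃ] before a front vowel).
The one attested form of 'bone', [bomɛbisa], shows underlying /bomɛbis/. Applying the same rule before a front vowel gives [bomɛbiʃi].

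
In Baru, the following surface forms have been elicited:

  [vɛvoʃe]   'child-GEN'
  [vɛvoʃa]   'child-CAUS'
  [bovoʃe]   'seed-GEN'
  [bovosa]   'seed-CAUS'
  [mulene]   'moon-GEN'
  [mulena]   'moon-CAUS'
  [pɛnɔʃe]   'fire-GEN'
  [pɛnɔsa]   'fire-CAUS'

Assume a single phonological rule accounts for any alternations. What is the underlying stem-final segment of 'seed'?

/s/

The stem for 'seed' ends in [ʃ] in [bovoʃe] but [s] in [bovosa].
The stem 'child' ([vɛvoʃe], [vɛvoʃa]) shows [ʃ] unchanged in both environments, so [ʃ] cannot be basic with [s] derived before the CAUS suffix.
The underlying segment must be /s/; /s/ becomes palato-alveolar [ʃ] before a front vowel, yielding [ʃ] there.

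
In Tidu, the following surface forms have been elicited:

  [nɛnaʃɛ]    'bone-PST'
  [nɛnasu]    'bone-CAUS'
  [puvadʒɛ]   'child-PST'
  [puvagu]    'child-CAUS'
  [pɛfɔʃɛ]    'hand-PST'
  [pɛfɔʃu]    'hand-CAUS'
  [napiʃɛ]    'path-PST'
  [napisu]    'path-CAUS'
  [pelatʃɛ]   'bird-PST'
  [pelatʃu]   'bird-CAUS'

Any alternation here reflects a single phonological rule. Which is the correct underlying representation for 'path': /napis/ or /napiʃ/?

/napis/

The root 'path' surfaces as [napiʃɛ] and [napisu], with a stem-final [ʃ] ~ [s] alternation.
If /ʃ/ were underlying and a rule turned it into [s] before the CAUS suffix, 'hand' would also alternate; but it has [ʃ] in both [pɛfɔʃɛ] and [pɛfɔʃu].
So /s/ is underlying, and a rule of palatalization before a front vowel — /g/ and /s/ become palato-alveolar [dʒ] and [ʃ] before a front vowel — gives [ʃ].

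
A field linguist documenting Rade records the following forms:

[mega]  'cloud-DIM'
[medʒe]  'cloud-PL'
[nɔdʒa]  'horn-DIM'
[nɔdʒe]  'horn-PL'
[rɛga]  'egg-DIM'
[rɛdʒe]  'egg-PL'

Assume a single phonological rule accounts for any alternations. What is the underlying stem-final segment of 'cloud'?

The root 'cloud' surfaces as [mega] and [medʒe], with a stem-final [g] ~ [dʒ] alternation.
If /dʒ/ were underlying and a rule turned it into [g] before the DIM suffix, 'horn' would also alternate; but it has [dʒ] in both [nɔdʒa] and [nɔdʒe].
Therefore /g/ is basic and [dʒ] is derived by palatalization before a front vowel (/g/ becomes palato-alveolar [dʒ] before a front vowel).

/g/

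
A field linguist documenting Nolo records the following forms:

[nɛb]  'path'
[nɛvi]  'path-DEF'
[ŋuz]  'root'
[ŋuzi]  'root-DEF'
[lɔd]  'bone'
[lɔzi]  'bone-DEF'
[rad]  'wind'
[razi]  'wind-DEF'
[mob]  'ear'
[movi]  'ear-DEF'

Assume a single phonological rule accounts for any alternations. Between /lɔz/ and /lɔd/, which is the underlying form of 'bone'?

In [lɔd] and [lɔzi] the final segment of 'bone' alternates: [d] ~ [z].
Compare 'root', with invariant [z] in [ŋuz] and [ŋuzi]: an analysis with underlying /z/ and a rule producing [d] in isolation would wrongly predict alternation here too.
The underlying segment must be /d/; voiced stops become fricatives between vowels, yielding [z] there.

/lɔd/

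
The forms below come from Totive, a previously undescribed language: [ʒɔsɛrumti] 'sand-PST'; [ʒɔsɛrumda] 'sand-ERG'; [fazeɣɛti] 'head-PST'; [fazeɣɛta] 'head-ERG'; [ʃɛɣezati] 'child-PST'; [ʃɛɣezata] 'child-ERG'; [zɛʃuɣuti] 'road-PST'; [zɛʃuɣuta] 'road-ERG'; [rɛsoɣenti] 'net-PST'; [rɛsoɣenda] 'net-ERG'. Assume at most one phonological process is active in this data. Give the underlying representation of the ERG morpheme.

The ERG suffix surfaces as [-da] and [-ta], depending on the final segment of the stem.
By contrast the PST suffix keeps its initial [t] throughout — that segment must be underlying.
The ERG suffix is therefore /-da/ underlyingly, with post-vocalic devoicing: voiced stops become voiceless after a vowel.

/-da/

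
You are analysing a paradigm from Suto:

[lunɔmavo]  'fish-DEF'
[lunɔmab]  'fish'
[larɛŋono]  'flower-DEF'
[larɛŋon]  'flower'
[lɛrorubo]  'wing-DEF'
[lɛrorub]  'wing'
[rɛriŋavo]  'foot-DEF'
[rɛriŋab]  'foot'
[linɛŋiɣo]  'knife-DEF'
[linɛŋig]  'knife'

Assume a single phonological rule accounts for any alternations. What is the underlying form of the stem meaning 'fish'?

/lunɔmav/

'fish' shows [v] ~ [b] at the end of the stem ([lunɔmavo] vs [lunɔmab]).
Compare 'wing', with invariant [b] in [lɛrorubo] and [lɛrorub]: an analysis with underlying /b/ and a rule producing [v] before the DEF suffix would wrongly predict alternation here too.
The alternation reflects word-final hardening: voiced fricatives become stops word-finally. /v/ is underlying.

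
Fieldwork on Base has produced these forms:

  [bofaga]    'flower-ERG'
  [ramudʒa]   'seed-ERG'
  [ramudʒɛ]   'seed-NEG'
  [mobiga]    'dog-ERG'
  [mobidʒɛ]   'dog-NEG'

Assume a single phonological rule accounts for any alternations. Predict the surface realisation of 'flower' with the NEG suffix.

'dog' shows [dʒ] ~ [g] at the end of the stem ([mobidʒɛ] vs [mobiga]).
The stem 'seed' ([ramudʒɛ], [ramudʒa]) shows [dʒ] unchanged in both environments, so [dʒ] cannot be basic with [g] derived before the ERG suffix.
Therefore /g/ is basic and [dʒ] is derived by palatalization before a front vowel (/g/ becomes palato-alveolar [dʒ] before a front vowel).
The one attested form of 'flower', [bofaga], shows underlying /bofag/. Applying the same rule before a front vowel gives [bofadʒɛ].

[bofadʒɛ]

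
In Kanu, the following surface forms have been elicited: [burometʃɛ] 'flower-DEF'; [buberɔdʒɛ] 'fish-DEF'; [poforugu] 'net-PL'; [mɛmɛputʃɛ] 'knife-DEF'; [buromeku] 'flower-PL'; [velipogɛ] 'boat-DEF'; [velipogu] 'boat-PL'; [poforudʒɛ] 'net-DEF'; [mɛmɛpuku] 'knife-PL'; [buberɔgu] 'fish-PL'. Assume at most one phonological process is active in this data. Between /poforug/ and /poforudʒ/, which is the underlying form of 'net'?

The root 'net' surfaces as [poforudʒɛ] and [poforugu], with a stem-final [dʒ] ~ [g] alternation.
But 'boat' keeps [g] in both environments ([velipogɛ], [velipogu]), so there is no rule changing /g/ to [dʒ] before the DEF suffix.
The underlying segment must be /dʒ/; palato-alveolar /tʃ/ and /dʒ/ become [k] and [g] when no front vowel follows, yielding [g] there.

/poforudʒ/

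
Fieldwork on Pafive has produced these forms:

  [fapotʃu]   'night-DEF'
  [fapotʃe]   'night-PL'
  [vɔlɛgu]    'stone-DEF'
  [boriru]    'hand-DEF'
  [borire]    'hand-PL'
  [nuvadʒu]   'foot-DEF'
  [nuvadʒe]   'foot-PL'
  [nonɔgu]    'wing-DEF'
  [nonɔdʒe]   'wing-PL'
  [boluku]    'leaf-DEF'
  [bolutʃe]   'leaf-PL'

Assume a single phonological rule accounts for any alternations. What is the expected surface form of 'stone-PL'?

The stem for 'wing' ends in [g] in [nonɔgu] but [dʒ] in [nonɔdʒe].
If /dʒ/ were underlying and a rule turned it into [g] before the DEF suffix, 'foot' would also alternate; but it has [dʒ] in both [nuvadʒu] and [nuvadʒe].
Therefore /g/ is basic and [dʒ] is derived by palatalization before a front vowel (/k/ and /g/ become palato-alveolar [tʃ] and [dʒ] before a front vowel).
The one attested form of 'stone', [vɔlɛgu], shows underlying /vɔlɛg/. Applying the same rule before a front vowel gives [vɔlɛdʒe].

[vɔlɛdʒe]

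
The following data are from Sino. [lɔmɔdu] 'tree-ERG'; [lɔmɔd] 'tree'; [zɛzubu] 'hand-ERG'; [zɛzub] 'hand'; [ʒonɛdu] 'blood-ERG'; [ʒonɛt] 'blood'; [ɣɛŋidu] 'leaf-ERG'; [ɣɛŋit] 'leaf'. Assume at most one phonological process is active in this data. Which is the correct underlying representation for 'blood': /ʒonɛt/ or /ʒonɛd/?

/ʒonɛt/

The stem for 'blood' ends in [d] in [ʒonɛdu] but [t] in [ʒonɛt].
Compare 'tree', with invariant [d] in [lɔmɔdu] and [lɔmɔd]: an analysis with underlying /d/ and a rule producing [t] in isolation would wrongly predict alternation here too.
The alternation reflects intervocalic voicing: voiceless stops become voiced between vowels. /t/ is underlying.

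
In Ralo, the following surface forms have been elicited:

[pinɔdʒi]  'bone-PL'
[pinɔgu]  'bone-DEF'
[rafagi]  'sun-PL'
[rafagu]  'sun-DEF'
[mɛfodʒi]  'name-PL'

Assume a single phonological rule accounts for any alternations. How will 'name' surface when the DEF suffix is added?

[mɛfogu]

The stem for 'bone' ends in [dʒ] in [pinɔdʒi] but [g] in [pinɔgu].
If /g/ were underlying and a rule turned it into [dʒ] before the PL suffix, 'sun' would also alternate; but it has [g] in both [rafagi] and [rafagu].
The underlying segment must be /dʒ/; palato-alveolar /dʒ/ becomes [g] when no front vowel follows, yielding [g] there.
The one attested form of 'name', [mɛfodʒi], shows underlying /mɛfodʒ/. Applying the same rule when no front vowel follows gives [mɛfogu].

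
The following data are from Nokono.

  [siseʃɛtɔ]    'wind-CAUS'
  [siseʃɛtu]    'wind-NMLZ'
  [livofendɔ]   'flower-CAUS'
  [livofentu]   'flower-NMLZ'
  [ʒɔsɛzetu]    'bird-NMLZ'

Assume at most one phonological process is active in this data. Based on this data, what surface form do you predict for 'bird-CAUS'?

The CAUS morpheme has two allomorphs, [-dɔ] and [-tɔ].
By contrast the NMLZ suffix keeps its initial [t] throughout — that segment must be underlying.
So the underlying form is /-dɔ/, and voiced stops become voiceless after a vowel.
After 'bird', which ends in a vowel, the suffix surfaces as [-tɔ], giving [ʒɔsɛzetɔ].

[ʒɔsɛzetɔ]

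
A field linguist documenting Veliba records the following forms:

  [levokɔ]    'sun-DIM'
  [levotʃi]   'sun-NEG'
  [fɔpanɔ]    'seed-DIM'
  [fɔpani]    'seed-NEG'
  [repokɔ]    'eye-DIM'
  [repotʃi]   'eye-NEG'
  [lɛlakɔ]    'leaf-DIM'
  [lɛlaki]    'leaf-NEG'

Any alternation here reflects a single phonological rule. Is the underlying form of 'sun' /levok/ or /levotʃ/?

The stem for 'sun' ends in [k] in [levokɔ] but [tʃ] in [levotʃi].
But 'leaf' keeps [k] in both environments ([lɛlakɔ], [lɛlaki]), so there is no rule changing /k/ to [tʃ] before the NEG suffix.
Therefore /tʃ/ is basic and [k] is derived by depalatalization (palato-alveolar /tʃ/ becomes [k] when no front vowel follows).

/levotʃ/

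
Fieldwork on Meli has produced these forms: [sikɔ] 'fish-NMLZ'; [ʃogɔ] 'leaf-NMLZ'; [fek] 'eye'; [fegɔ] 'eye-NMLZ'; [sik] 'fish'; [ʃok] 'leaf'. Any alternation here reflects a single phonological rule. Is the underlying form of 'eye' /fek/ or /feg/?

/feg/

In [fegɔ] and [fek] the final segment of 'eye' alternates: [g] ~ [k].
If /k/ were underlying and a rule turned it into [g] before the NMLZ suffix, 'fish' would also alternate; but it has [k] in both [sikɔ] and [sik].
The alternation reflects word-final obstruent devoicing: voiced obstruents become voiceless word-finally. /g/ is underlying.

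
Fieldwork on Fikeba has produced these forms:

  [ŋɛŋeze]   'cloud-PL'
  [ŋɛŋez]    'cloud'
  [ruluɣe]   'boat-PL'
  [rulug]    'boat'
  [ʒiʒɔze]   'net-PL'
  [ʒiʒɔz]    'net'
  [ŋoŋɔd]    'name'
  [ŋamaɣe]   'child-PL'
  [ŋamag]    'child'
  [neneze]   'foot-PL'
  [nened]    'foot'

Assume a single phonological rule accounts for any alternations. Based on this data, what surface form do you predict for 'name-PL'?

In [neneze] and [nened] the final segment of 'foot' alternates: [z] ~ [d].
If /z/ were underlying and a rule turned it into [d] in isolation, 'net' would also alternate; but it has [z] in both [ʒiʒɔze] and [ʒiʒɔz].
The underlying segment must be /d/; voiced stops become fricatives between vowels, yielding [z] there.
From [ŋoŋɔd] the stem 'name' is /ŋoŋɔd/; between vowels this yields [ŋoŋɔze].

[ŋoŋɔze]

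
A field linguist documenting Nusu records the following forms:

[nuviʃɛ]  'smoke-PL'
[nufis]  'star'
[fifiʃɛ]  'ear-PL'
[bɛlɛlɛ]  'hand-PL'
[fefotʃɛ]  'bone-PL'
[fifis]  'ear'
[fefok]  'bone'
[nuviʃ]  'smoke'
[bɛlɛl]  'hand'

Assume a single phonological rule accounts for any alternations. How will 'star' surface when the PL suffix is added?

[nufiʃɛ]

The root 'ear' surfaces as [fifiʃɛ] and [fifis], with a stem-final [ʃ] ~ [s] alternation.
But 'smoke' keeps [ʃ] in both environments ([nuviʃɛ], [nuviʃ]), so there is no rule changing /ʃ/ to [s] in isolation.
The underlying segment must be /s/; /k/ and /s/ become palato-alveolar [tʃ] and [ʃ] before a front vowel, yielding [ʃ] there.
The one attested form of 'star', [nufis], shows underlying /nufis/. Applying the same rule before a front vowel gives [nufiʃɛ].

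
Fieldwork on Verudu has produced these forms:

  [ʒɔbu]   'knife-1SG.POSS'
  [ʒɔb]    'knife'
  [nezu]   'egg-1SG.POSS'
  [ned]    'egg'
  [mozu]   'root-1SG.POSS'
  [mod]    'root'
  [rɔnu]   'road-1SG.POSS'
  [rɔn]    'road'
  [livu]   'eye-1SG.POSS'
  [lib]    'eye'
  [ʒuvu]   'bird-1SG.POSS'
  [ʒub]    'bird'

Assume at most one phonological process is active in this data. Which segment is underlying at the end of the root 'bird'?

/v/

'bird' shows [v] ~ [b] at the end of the stem ([ʒuvu] vs [ʒub]).
But 'knife' keeps [b] in both environments ([ʒɔbu], [ʒɔb]), so there is no rule changing /b/ to [v] before the 1SG.POSS suffix.
So /v/ is underlying, and a rule of word-final hardening — voiced fricatives become stops word-finally — gives [b].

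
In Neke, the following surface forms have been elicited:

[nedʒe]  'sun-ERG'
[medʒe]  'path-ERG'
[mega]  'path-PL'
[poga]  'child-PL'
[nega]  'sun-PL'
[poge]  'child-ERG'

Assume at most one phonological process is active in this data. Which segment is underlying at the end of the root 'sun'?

/dʒ/

The stem for 'sun' ends in [g] in [nega] but [dʒ] in [nedʒe].
Compare 'child', with invariant [g] in [poga] and [poge]: an analysis with underlying /g/ and a rule producing [dʒ] before the ERG suffix would wrongly predict alternation here too.
The underlying segment must be /dʒ/; palato-alveolar /dʒ/ becomes [g] when no front vowel follows, yielding [g] there.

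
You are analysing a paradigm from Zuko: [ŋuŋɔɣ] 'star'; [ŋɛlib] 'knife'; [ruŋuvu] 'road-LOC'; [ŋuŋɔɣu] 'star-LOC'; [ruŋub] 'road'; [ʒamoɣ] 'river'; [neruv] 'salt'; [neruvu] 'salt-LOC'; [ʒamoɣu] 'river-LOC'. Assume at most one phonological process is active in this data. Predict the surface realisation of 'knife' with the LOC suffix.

In [ruŋub] and [ruŋuvu] the final segment of 'road' alternates: [b] ~ [v].
If /v/ were underlying and a rule turned it into [b] in isolation, 'salt' would also alternate; but it has [v] in both [neruv] and [neruvu].
The underlying segment must be /b/; voiced stops become fricatives between vowels, yielding [v] there.
From [ŋɛlib] the stem 'knife' is /ŋɛlib/; between vowels this yields [ŋɛlivu].

[ŋɛlivu]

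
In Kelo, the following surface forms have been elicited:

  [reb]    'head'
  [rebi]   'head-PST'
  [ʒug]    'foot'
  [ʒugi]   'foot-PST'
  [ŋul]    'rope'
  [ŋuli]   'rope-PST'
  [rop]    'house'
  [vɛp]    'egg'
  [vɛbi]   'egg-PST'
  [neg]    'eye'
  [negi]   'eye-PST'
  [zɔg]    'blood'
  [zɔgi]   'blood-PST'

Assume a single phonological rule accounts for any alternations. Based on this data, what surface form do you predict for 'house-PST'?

[robi]

The stem for 'egg' ends in [p] in [vɛp] but [b] in [vɛbi].
The stem 'head' ([reb], [rebi]) shows [b] unchanged in both environments, so [b] cannot be basic with [p] derived in isolation.
Therefore /p/ is basic and [b] is derived by intervocalic voicing (voiceless stops become voiced between vowels).
The one attested form of 'house', [rop], shows underlying /rop/. Applying the same rule between vowels gives [robi].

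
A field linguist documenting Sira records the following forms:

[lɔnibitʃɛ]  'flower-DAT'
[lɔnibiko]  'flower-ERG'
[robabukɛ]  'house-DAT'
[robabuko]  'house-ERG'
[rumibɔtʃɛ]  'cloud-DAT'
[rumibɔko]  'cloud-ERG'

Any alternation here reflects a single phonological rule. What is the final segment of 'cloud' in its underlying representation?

'cloud' shows [tʃ] ~ [k] at the end of the stem ([rumibɔtʃɛ] vs [rumibɔko]).
The stem 'house' ([robabukɛ], [robabuko]) shows [k] unchanged in both environments, so [k] cannot be basic with [tʃ] derived before the DAT suffix.
So /tʃ/ is underlying, and a rule of depalatalization — palato-alveolar /tʃ/ becomes [k] when no front vowel follows — gives [k].

/tʃ/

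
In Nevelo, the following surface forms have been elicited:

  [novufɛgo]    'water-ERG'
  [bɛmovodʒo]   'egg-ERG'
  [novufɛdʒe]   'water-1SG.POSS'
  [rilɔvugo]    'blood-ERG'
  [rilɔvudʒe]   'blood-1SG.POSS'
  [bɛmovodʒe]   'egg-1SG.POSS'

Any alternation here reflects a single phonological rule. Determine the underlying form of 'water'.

/novufɛg/

In [novufɛdʒe] and [novufɛgo] the final segment of 'water' alternates: [dʒ] ~ [g].
The stem 'egg' ([bɛmovodʒe], [bɛmovodʒo]) shows [dʒ] unchanged in both environments, so [dʒ] cannot be basic with [g] derived before the ERG suffix.
So /g/ is underlying, and a rule of palatalization before a front vowel — /g/ becomes palato-alveolar [dʒ] before a front vowel — gives [dʒ].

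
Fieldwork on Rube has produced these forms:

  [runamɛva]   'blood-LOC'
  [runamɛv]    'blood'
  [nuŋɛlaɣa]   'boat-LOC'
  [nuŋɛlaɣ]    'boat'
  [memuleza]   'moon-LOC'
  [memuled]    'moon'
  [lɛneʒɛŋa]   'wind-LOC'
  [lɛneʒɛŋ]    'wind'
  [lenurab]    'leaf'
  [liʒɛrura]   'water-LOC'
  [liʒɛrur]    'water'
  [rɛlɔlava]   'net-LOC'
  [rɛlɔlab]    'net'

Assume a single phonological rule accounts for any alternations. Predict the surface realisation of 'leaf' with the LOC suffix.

[lenurava]

'net' shows [v] ~ [b] at the end of the stem ([rɛlɔlava] vs [rɛlɔlab]).
But 'blood' keeps [v] in both environments ([runamɛva], [runamɛv]), so there is no rule changing /v/ to [b] in isolation.
Therefore /b/ is basic and [v] is derived by intervocalic spirantization (voiced stops become fricatives between vowels).
From [lenurab] the stem 'leaf' is /lenurab/; between vowels this yields [lenurava].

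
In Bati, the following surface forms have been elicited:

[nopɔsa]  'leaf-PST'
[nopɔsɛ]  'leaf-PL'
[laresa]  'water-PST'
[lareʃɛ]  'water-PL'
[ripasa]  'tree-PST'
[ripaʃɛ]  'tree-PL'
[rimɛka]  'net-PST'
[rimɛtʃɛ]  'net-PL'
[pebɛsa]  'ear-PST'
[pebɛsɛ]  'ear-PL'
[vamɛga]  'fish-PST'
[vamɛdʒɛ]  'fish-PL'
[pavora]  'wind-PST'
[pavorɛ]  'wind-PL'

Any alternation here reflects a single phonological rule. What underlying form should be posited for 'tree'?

The stem for 'tree' ends in [s] in [ripasa] but [ʃ] in [ripaʃɛ].
But 'leaf' keeps [s] in both environments ([nopɔsa], [nopɔsɛ]), so there is no rule changing /s/ to [ʃ] before the PL suffix.
The alternation reflects depalatalization: palato-alveolar /tʃ/, /dʒ/ and /ʃ/ become [k], [g] and [s] when no front vowel follows. /ʃ/ is underlying.

/ripaʃ/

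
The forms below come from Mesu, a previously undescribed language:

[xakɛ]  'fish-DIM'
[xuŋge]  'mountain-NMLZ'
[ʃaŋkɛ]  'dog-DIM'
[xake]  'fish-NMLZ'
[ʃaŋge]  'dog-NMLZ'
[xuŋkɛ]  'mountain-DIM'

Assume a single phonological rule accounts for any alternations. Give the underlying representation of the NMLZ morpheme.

The NMLZ suffix surfaces as [-ge] and [-ke], depending on the final segment of the stem.
By contrast the DIM suffix keeps its initial [k] throughout — that segment must be underlying.
So the underlying form is /-ge/, and voiced stops become voiceless after a vowel.

/-ge/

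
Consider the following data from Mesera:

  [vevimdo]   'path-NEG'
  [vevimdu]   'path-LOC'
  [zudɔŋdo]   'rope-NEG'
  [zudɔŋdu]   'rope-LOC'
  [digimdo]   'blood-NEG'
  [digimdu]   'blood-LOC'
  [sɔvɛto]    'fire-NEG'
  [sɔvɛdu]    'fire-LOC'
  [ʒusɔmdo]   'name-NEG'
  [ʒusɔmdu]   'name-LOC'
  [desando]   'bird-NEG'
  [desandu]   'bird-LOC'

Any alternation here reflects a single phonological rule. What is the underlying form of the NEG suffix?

/-to/

The NEG suffix surfaces as [-do] and [-to], depending on the final segment of the stem.
The LOC suffix, which begins with [d], is invariant after every stem; so [d] is not altered by any rule here.
So the underlying form is /-to/, and voiceless stops become voiced after a nasal.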